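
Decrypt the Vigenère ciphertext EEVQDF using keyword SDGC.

MBPOLC

Repeat the key across the ciphertext: SDGCSD
E(4)−S(18): -14≡12 → M
E(4)−D(3): 1 → B
V(21)−G(6): 15 → P
Q(16)−C(2): 14 → O
D(3)−S(18): -15≡11 → L
F(5)−D(3): 2 → C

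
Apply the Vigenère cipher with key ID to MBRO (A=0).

Repeat the key across the message: IDID
M(12)+I(8): 20 → U
B(1)+D(3): 4 → E
R(17)+I(8): 25 → Z
O(14)+D(3): 17 → R

UEZR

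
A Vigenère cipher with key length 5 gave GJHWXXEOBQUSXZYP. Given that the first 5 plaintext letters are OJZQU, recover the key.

SAIGD

Subtract each crib letter from the matching ciphertext letter (mod 26):
G(6)−O(14)=-8≡18 → S
J(9)−J(9)=0 → A
H(7)−Z(25)=-18≡8 → I
W(22)−Q(16)=6 → G
X(23)−U(20)=3 → D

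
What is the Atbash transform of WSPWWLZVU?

W(22) → D(3)
S(18) → H(7)
P(15) → K(10)
W(22) → D(3)
W(22) → D(3)
L(11) → O(14)
Z(25) → A(0)
V(21) → E(4)
U(20) → F(5)

DHKDDOAEF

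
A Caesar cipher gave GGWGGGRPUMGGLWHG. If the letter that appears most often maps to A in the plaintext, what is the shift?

6

The most frequent ciphertext letter is G (appears 8 times).
G is position 6; A is position 0.
Shift = 6.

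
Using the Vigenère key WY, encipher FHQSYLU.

Repeat the key across the message: WYWYWYW
F(5)+W(22): 27≡1 → B
H(7)+Y(24): 31≡5 → F
Q(16)+W(22): 38≡12 → M
S(18)+Y(24): 42≡16 → Q
Y(24)+W(22): 46≡20 → U
L(11)+Y(24): 35≡9 → J
U(20)+W(22): 42≡16 → Q

BFMQUJQ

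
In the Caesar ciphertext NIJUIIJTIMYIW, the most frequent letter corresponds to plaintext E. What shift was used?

The most frequent ciphertext letter is I (appears 5 times).
I is position 8; E is position 4.
Shift = 4.

4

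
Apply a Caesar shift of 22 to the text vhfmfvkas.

v(21): 21+22=43≡17 → r
h(7): 7+22=29≡3 → d
f(5): 5+22=27≡1 → b
m(12): 12+22=34≡8 → i
f(5): 5+22=27≡1 → b
v(21): 21+22=43≡17 → r
k(10): 10+22=32≡6 → g
a(0): 0+22=22 → w
s(18): 18+22=40≡14 → o

rdbibrgwo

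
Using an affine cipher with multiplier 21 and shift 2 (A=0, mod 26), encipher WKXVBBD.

WERBXXN

W(22): 21·22+2=464≡22 → W
K(10): 21·10+2=212≡4 → E
X(23): 21·23+2=485≡17 → R
V(21): 21·21+2=443≡1 → B
B(1): 21·1+2=23 → X
B(1): 21·1+2=23 → X
D(3): 21·3+2=65≡13 → N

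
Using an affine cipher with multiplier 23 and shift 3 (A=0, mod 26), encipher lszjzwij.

wbgcgpfc

l(11): 23·11+3=256≡22 → w
s(18): 23·18+3=417≡1 → b
z(25): 23·25+3=578≡6 → g
j(9): 23·9+3=210≡2 → c
z(25): 23·25+3=578≡6 → g
w(22): 23·22+3=509≡15 → p
i(8): 23·8+3=187≡5 → f
j(9): 23·9+3=210≡2 → c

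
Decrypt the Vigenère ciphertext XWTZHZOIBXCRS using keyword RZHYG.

GXMBBIPBDRLSL

Repeat the key across the ciphertext: RZHYGRZHYGRZH
X(23)−R(17): 6 → G
W(22)−Z(25): -3≡23 → X
T(19)−H(7): 12 → M
Z(25)−Y(24): 1 → B
H(7)−G(6): 1 → B
Z(25)−R(17): 8 → I
O(14)−Z(25): -11≡15 → P
I(8)−H(7): 1 → B
B(1)−Y(24): -23≡3 → D
X(23)−G(6): 17 → R
C(2)−R(17): -15≡11 → L
R(17)−Z(25): -8≡18 → S
S(18)−H(7): 11 → L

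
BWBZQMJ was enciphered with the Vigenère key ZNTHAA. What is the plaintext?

Repeat the key across the ciphertext: ZNTHAAZ
B(1)−Z(25): -24≡2 → C
W(22)−N(13): 9 → J
B(1)−T(19): -18≡8 → I
Z(25)−H(7): 18 → S
Q(16)−A(0): 16 → Q
M(12)−A(0): 12 → M
J(9)−Z(25): -16≡10 → K

CJISQMK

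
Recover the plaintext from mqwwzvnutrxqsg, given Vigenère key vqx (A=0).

razbjysewwhtxq

Repeat the key across the ciphertext: vqxvqxvqxvqxvq
m(12)−v(21): -9≡17 → r
q(16)−q(16): 0 → a
w(22)−x(23): -1≡25 → z
w(22)−v(21): 1 → b
z(25)−q(16): 9 → j
v(21)−x(23): -2≡24 → y
n(13)−v(21): -8≡18 → s
u(20)−q(16): 4 → e
t(19)−x(23): -4≡22 → w
r(17)−v(21): -4≡22 → w
x(23)−q(16): 7 → h
q(16)−x(23): -7≡19 → t
s(18)−v(21): -3≡23 → x
g(6)−q(16): -10≡16 → q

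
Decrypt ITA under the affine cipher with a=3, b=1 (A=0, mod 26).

LGR

The inverse of 3 mod 26 is 9, since 3·9=27≡1. Apply D(y)=9·(y−1) mod 26:
I(8): 9·(8−1)=63≡11 → L
T(19): 9·(19−1)=162≡6 → G
A(0): 9·(0−1)=-9≡17 → R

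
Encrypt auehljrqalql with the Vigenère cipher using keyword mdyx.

mxcexmpnmooi

Repeat the key across the message: mdyxmdyxmdyx
a(0)+m(12): 12 → m
u(20)+d(3): 23 → x
e(4)+y(24): 28≡2 → c
h(7)+x(23): 30≡4 → e
l(11)+m(12): 23 → x
j(9)+d(3): 12 → m
r(17)+y(24): 41≡15 → p
q(16)+x(23): 39≡13 → n
a(0)+m(12): 12 → m
l(11)+d(3): 14 → o
q(16)+y(24): 40≡14 → o
l(11)+x(23): 34≡8 → i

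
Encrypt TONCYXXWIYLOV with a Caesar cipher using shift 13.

GBAPLKKJVLYBI

T(19): 19+13=32≡6 → G
O(14): 14+13=27≡1 → B
N(13): 13+13=26≡0 → A
C(2): 2+13=15 → P
Y(24): 24+13=37≡11 → L
X(23): 23+13=36≡10 → K
X(23): 23+13=36≡10 → K
W(22): 22+13=35≡9 → J
I(8): 8+13=21 → V
Y(24): 24+13=37≡11 → L
L(11): 11+13=24 → Y
O(14): 14+13=27≡1 → B
V(21): 21+13=34≡8 → I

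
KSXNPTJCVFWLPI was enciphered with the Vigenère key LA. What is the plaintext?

ZSMNETYCKFLLEI

Repeat the key across the ciphertext: LALALALALALALA
K(10)−L(11): -1≡25 → Z
S(18)−A(0): 18 → S
X(23)−L(11): 12 → M
N(13)−A(0): 13 → N
P(15)−L(11): 4 → E
T(19)−A(0): 19 → T
J(9)−L(11): -2≡24 → Y
C(2)−A(0): 2 → C
V(21)−L(11): 10 → K
F(5)−A(0): 5 → F
W(22)−L(11): 11 → L
L(11)−A(0): 11 → L
P(15)−L(11): 4 → E
I(8)−A(0): 8 → I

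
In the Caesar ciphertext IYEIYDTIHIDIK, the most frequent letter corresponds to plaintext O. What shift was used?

20

The most frequent ciphertext letter is I (appears 5 times).
I is position 8; O is position 14.
Shift = -6≡20.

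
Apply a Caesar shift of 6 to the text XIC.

X(23): 23+6=29≡3 → D
I(8): 8+6=14 → O
C(2): 2+6=8 → I

DOI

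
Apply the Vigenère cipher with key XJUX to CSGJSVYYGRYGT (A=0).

ZBAGPESVDASDQ

Repeat the key across the message: XJUXXJUXXJUXX
C(2)+X(23): 25 → Z
S(18)+J(9): 27≡1 → B
G(6)+U(20): 26≡0 → A
J(9)+X(23): 32≡6 → G
S(18)+X(23): 41≡15 → P
V(21)+J(9): 30≡4 → E
Y(24)+U(20): 44≡18 → S
Y(24)+X(23): 47≡21 → V
G(6)+X(23): 29≡3 → D
R(17)+J(9): 26≡0 → A
Y(24)+U(20): 44≡18 → S
G(6)+X(23): 29≡3 → D
T(19)+X(23): 42≡16 → Q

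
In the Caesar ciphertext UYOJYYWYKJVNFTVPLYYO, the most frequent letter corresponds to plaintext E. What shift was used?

The most frequent ciphertext letter is Y (appears 6 times).
Y is position 24; E is position 4.
Shift = 20.

20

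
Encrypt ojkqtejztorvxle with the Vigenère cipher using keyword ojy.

Repeat the key across the message: ojyojyojyojyojy
o(14)+o(14): 28≡2 → c
j(9)+j(9): 18 → s
k(10)+y(24): 34≡8 → i
q(16)+o(14): 30≡4 → e
t(19)+j(9): 28≡2 → c
e(4)+y(24): 28≡2 → c
j(9)+o(14): 23 → x
z(25)+j(9): 34≡8 → i
t(19)+y(24): 43≡17 → r
o(14)+o(14): 28≡2 → c
r(17)+j(9): 26≡0 → a
v(21)+y(24): 45≡19 → t
x(23)+o(14): 37≡11 → l
l(11)+j(9): 20 → u
e(4)+y(24): 28≡2 → c

csieccxircatluc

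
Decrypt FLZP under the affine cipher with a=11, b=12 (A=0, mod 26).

XHNF

The inverse of 11 mod 26 is 19, since 11·19=209≡1. Apply D(y)=19·(y−12) mod 26:
F(5): 19·(5−12)=-133≡23 → X
L(11): 19·(11−12)=-19≡7 → H
Z(25): 19·(25−12)=247≡13 → N
P(15): 19·(15−12)=57≡5 → F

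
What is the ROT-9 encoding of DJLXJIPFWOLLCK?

D(3): 3+9=12 → M
J(9): 9+9=18 → S
L(11): 11+9=20 → U
X(23): 23+9=32≡6 → G
J(9): 9+9=18 → S
I(8): 8+9=17 → R
P(15): 15+9=24 → Y
F(5): 5+9=14 → O
W(22): 22+9=31≡5 → F
O(14): 14+9=23 → X
L(11): 11+9=20 → U
L(11): 11+9=20 → U
C(2): 2+9=11 → L
K(10): 10+9=19 → T

MSUGSRYOFXUULT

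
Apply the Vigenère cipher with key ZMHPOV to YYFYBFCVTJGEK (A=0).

XKMNPABHAYUZJ

Repeat the key across the message: ZMHPOVZMHPOVZ
Y(24)+Z(25): 49≡23 → X
Y(24)+M(12): 36≡10 → K
F(5)+H(7): 12 → M
Y(24)+P(15): 39≡13 → N
B(1)+O(14): 15 → P
F(5)+V(21): 26≡0 → A
C(2)+Z(25): 27≡1 → B
V(21)+M(12): 33≡7 → H
T(19)+H(7): 26≡0 → A
J(9)+P(15): 24 → Y
G(6)+O(14): 20 → U
E(4)+V(21): 25 → Z
K(10)+Z(25): 35≡9 → J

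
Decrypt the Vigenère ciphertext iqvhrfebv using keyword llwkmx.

Repeat the key across the ciphertext: llwkmxllw
i(8)−l(11): -3≡23 → x
q(16)−l(11): 5 → f
v(21)−w(22): -1≡25 → z
h(7)−k(10): -3≡23 → x
r(17)−m(12): 5 → f
f(5)−x(23): -18≡8 → i
e(4)−l(11): -7≡19 → t
b(1)−l(11): -10≡16 → q
v(21)−w(22): -1≡25 → z

xfzxfitqz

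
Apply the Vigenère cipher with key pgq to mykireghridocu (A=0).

Repeat the key across the message: pgqpgqpgqpgqpg
m(12)+p(15): 27≡1 → b
y(24)+g(6): 30≡4 → e
k(10)+q(16): 26≡0 → a
i(8)+p(15): 23 → x
r(17)+g(6): 23 → x
e(4)+q(16): 20 → u
g(6)+p(15): 21 → v
h(7)+g(6): 13 → n
r(17)+q(16): 33≡7 → h
i(8)+p(15): 23 → x
d(3)+g(6): 9 → j
o(14)+q(16): 30≡4 → e
c(2)+p(15): 17 → r
u(20)+g(6): 26≡0 → a

beaxxuvnhxjera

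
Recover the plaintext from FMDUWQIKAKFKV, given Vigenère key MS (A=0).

TURCKYWSOSTSJ

Repeat the key across the ciphertext: MSMSMSMSMSMSM
F(5)−M(12): -7≡19 → T
M(12)−S(18): -6≡20 → U
D(3)−M(12): -9≡17 → R
U(20)−S(18): 2 → C
W(22)−M(12): 10 → K
Q(16)−S(18): -2≡24 → Y
I(8)−M(12): -4≡22 → W
K(10)−S(18): -8≡18 → S
A(0)−M(12): -12≡14 → O
K(10)−S(18): -8≡18 → S
F(5)−M(12): -7≡19 → T
K(10)−S(18): -8≡18 → S
V(21)−M(12): 9 → J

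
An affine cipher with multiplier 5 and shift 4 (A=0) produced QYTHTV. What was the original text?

The inverse of 5 mod 26 is 21, since 5·21=105≡1. Apply D(y)=21·(y−4) mod 26:
Q(16): 21·(16−4)=252≡18 → S
Y(24): 21·(24−4)=420≡4 → E
T(19): 21·(19−4)=315≡3 → D
H(7): 21·(7−4)=63≡11 → L
T(19): 21·(19−4)=315≡3 → D
V(21): 21·(21−4)=357≡19 → T

SEDLDT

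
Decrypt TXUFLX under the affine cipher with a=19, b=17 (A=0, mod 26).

WOHYMO

The inverse of 19 mod 26 is 11, since 19·11=209≡1. Apply D(y)=11·(y−17) mod 26:
T(19): 11·(19−17)=22 → W
X(23): 11·(23−17)=66≡14 → O
U(20): 11·(20−17)=33≡7 → H
F(5): 11·(5−17)=-132≡24 → Y
L(11): 11·(11−17)=-66≡12 → M
X(23): 11·(23−17)=66≡14 → O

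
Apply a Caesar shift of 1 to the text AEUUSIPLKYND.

BFVVTJQMLZOE

A(0): 0+1=1 → B
E(4): 4+1=5 → F
U(20): 20+1=21 → V
U(20): 20+1=21 → V
S(18): 18+1=19 → T
I(8): 8+1=9 → J
P(15): 15+1=16 → Q
L(11): 11+1=12 → M
K(10): 10+1=11 → L
Y(24): 24+1=25 → Z
N(13): 13+1=14 → O
D(3): 3+1=4 → E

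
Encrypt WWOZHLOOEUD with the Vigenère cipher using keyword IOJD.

Repeat the key across the message: IOJDIOJDIOJ
W(22)+I(8): 30≡4 → E
W(22)+O(14): 36≡10 → K
O(14)+J(9): 23 → X
Z(25)+D(3): 28≡2 → C
H(7)+I(8): 15 → P
L(11)+O(14): 25 → Z
O(14)+J(9): 23 → X
O(14)+D(3): 17 → R
E(4)+I(8): 12 → M
U(20)+O(14): 34≡8 → I
D(3)+J(9): 12 → M

EKXCPZXRMIM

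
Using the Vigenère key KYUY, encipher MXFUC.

WVZSM

Repeat the key across the message: KYUYK
M(12)+K(10): 22 → W
X(23)+Y(24): 47≡21 → V
F(5)+U(20): 25 → Z
U(20)+Y(24): 44≡18 → S
C(2)+K(10): 12 → M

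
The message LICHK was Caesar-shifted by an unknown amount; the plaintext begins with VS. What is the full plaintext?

From the crib: L(11)−V(21)=-10≡16, so the shift is 16.
Subtract 16 from each ciphertext letter:
L(11): 11−16=-5≡21 → V
I(8): 8−16=-8≡18 → S
C(2): 2−16=-14≡12 → M
H(7): 7−16=-9≡17 → R
K(10): 10−16=-6≡20 → U

VSMRU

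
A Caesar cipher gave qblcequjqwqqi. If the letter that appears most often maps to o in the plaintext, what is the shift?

The most frequent ciphertext letter is q (appears 5 times).
q is position 16; o is position 14.
Shift = 2.

2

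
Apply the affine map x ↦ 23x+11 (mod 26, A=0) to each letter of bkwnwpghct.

b(1): 23·1+11=34≡8 → i
k(10): 23·10+11=241≡7 → h
w(22): 23·22+11=517≡23 → x
n(13): 23·13+11=310≡24 → y
w(22): 23·22+11=517≡23 → x
p(15): 23·15+11=356≡18 → s
g(6): 23·6+11=149≡19 → t
h(7): 23·7+11=172≡16 → q
c(2): 23·2+11=57≡5 → f
t(19): 23·19+11=448≡6 → g

ihxyxstqfg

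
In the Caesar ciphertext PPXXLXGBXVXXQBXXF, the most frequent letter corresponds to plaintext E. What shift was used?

19

The most frequent ciphertext letter is X (appears 8 times).
X is position 23; E is position 4.
Shift = 19.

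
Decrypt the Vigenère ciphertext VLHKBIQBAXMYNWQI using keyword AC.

VJHIBGQZAVMWNUQG

Repeat the key across the ciphertext: ACACACACACACACAC
V(21)−A(0): 21 → V
L(11)−C(2): 9 → J
H(7)−A(0): 7 → H
K(10)−C(2): 8 → I
B(1)−A(0): 1 → B
I(8)−C(2): 6 → G
Q(16)−A(0): 16 → Q
B(1)−C(2): -1≡25 → Z
A(0)−A(0): 0 → A
X(23)−C(2): 21 → V
M(12)−A(0): 12 → M
Y(24)−C(2): 22 → W
N(13)−A(0): 13 → N
W(22)−C(2): 20 → U
Q(16)−A(0): 16 → Q
I(8)−C(2): 6 → G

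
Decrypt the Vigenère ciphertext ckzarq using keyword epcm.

yvxonb

Repeat the key across the ciphertext: epcmep
c(2)−e(4): -2≡24 → y
k(10)−p(15): -5≡21 → v
z(25)−c(2): 23 → x
a(0)−m(12): -12≡14 → o
r(17)−e(4): 13 → n
q(16)−p(15): 1 → b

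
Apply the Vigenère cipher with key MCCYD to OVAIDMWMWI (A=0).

Repeat the key across the message: MCCYDMCCYD
O(14)+M(12): 26≡0 → A
V(21)+C(2): 23 → X
A(0)+C(2): 2 → C
I(8)+Y(24): 32≡6 → G
D(3)+D(3): 6 → G
M(12)+M(12): 24 → Y
W(22)+C(2): 24 → Y
M(12)+C(2): 14 → O
W(22)+Y(24): 46≡20 → U
I(8)+D(3): 11 → L

AXCGGYYOUL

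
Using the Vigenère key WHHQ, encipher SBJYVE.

Repeat the key across the message: WHHQWH
S(18)+W(22): 40≡14 → O
B(1)+H(7): 8 → I
J(9)+H(7): 16 → Q
Y(24)+Q(16): 40≡14 → O
V(21)+W(22): 43≡17 → R
E(4)+H(7): 11 → L

OIQORL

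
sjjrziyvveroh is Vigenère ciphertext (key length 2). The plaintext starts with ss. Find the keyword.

ar

Subtract each crib letter from the matching ciphertext letter (mod 26):
s(18)−s(18)=0 → a
j(9)−s(18)=-9≡17 → r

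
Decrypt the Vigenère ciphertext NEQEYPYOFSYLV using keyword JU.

Repeat the key across the ciphertext: JUJUJUJUJUJUJ
N(13)−J(9): 4 → E
E(4)−U(20): -16≡10 → K
Q(16)−J(9): 7 → H
E(4)−U(20): -16≡10 → K
Y(24)−J(9): 15 → P
P(15)−U(20): -5≡21 → V
Y(24)−J(9): 15 → P
O(14)−U(20): -6≡20 → U
F(5)−J(9): -4≡22 → W
S(18)−U(20): -2≡24 → Y
Y(24)−J(9): 15 → P
L(11)−U(20): -9≡17 → R
V(21)−J(9): 12 → M

EKHKPVPUWYPRM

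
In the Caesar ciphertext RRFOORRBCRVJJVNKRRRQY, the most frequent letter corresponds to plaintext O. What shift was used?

3

The most frequent ciphertext letter is R (appears 8 times).
R is position 17; O is position 14.
Shift = 3.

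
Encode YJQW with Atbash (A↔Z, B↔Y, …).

BQJD

Y(24) → B(1)
J(9) → Q(16)
Q(16) → J(9)
W(22) → D(3)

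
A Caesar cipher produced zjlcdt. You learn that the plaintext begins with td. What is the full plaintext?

tdfwxn

From the crib: z(25)−t(19)=6, so the shift is 6.
Subtract 6 from each ciphertext letter:
z(25): 25−6=19 → t
j(9): 9−6=3 → d
l(11): 11−6=5 → f
c(2): 2−6=-4≡22 → w
d(3): 3−6=-3≡23 → x
t(19): 19−6=13 → n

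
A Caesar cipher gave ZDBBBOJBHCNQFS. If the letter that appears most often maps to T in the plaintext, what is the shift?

The most frequent ciphertext letter is B (appears 4 times).
B is position 1; T is position 19.
Shift = -18≡8.

8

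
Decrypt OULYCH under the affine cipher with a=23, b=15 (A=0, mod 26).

JHKXNU

The inverse of 23 mod 26 is 17, since 23·17=391≡1. Apply D(y)=17·(y−15) mod 26:
O(14): 17·(14−15)=-17≡9 → J
U(20): 17·(20−15)=85≡7 → H
L(11): 17·(11−15)=-68≡10 → K
Y(24): 17·(24−15)=153≡23 → X
C(2): 17·(2−15)=-221≡13 → N
H(7): 17·(7−15)=-136≡20 → U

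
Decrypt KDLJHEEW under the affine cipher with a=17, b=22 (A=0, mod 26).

KFHNTCCA

The inverse of 17 mod 26 is 23, since 17·23=391≡1. Apply D(y)=23·(y−22) mod 26:
K(10): 23·(10−22)=-276≡10 → K
D(3): 23·(3−22)=-437≡5 → F
L(11): 23·(11−22)=-253≡7 → H
J(9): 23·(9−22)=-299≡13 → N
H(7): 23·(7−22)=-345≡19 → T
E(4): 23·(4−22)=-414≡2 → C
E(4): 23·(4−22)=-414≡2 → C
W(22): 23·(22−22)=0 → A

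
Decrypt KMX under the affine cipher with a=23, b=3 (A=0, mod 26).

PXC

The inverse of 23 mod 26 is 17, since 23·17=391≡1. Apply D(y)=17·(y−3) mod 26:
K(10): 17·(10−3)=119≡15 → P
M(12): 17·(12−3)=153≡23 → X
X(23): 17·(23−3)=340≡2 → C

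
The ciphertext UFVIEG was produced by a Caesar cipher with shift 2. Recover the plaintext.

SDTGCE

U(20): 20−2=18 → S
F(5): 5−2=3 → D
V(21): 21−2=19 → T
I(8): 8−2=6 → G
E(4): 4−2=2 → C
G(6): 6−2=4 → E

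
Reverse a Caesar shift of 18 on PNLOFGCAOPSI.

P(15): 15−18=-3≡23 → X
N(13): 13−18=-5≡21 → V
L(11): 11−18=-7≡19 → T
O(14): 14−18=-4≡22 → W
F(5): 5−18=-13≡13 → N
G(6): 6−18=-12≡14 → O
C(2): 2−18=-16≡10 → K
A(0): 0−18=-18≡8 → I
O(14): 14−18=-4≡22 → W
P(15): 15−18=-3≡23 → X
S(18): 18−18=0 → A
I(8): 8−18=-10≡16 → Q

XVTWNOKIWXAQ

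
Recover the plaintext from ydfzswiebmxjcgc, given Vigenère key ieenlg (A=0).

qzbmhqaaxzmducy

Repeat the key across the ciphertext: ieenlgieenlgiee
y(24)−i(8): 16 → q
d(3)−e(4): -1≡25 → z
f(5)−e(4): 1 → b
z(25)−n(13): 12 → m
s(18)−l(11): 7 → h
w(22)−g(6): 16 → q
i(8)−i(8): 0 → a
e(4)−e(4): 0 → a
b(1)−e(4): -3≡23 → x
m(12)−n(13): -1≡25 → z
x(23)−l(11): 12 → m
j(9)−g(6): 3 → d
c(2)−i(8): -6≡20 → u
g(6)−e(4): 2 → c
c(2)−e(4): -2≡24 → y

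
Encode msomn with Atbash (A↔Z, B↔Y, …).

m(12) → n(13)
s(18) → h(7)
o(14) → l(11)
m(12) → n(13)
n(13) → m(12)

nhlnm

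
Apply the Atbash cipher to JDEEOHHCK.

J(9) → Q(16)
D(3) → W(22)
E(4) → V(21)
E(4) → V(21)
O(14) → L(11)
H(7) → S(18)
H(7) → S(18)
C(2) → X(23)
K(10) → P(15)

QWVVLSSXP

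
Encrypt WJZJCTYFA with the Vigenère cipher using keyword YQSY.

UZRHAJQDY

Repeat the key across the message: YQSYYQSYY
W(22)+Y(24): 46≡20 → U
J(9)+Q(16): 25 → Z
Z(25)+S(18): 43≡17 → R
J(9)+Y(24): 33≡7 → H
C(2)+Y(24): 26≡0 → A
T(19)+Q(16): 35≡9 → J
Y(24)+S(18): 42≡16 → Q
F(5)+Y(24): 29≡3 → D
A(0)+Y(24): 24 → Y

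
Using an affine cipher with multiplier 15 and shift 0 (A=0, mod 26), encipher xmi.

x(23): 15·23+0=345≡7 → h
m(12): 15·12+0=180≡24 → y
i(8): 15·8+0=120≡16 → q

hyq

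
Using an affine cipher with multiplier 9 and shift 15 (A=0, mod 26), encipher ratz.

mpeg

r(17): 9·17+15=168≡12 → m
a(0): 9·0+15=15 → p
t(19): 9·19+15=186≡4 → e
z(25): 9·25+15=240≡6 → g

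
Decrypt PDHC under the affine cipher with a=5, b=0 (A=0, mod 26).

The inverse of 5 mod 26 is 21, since 5·21=105≡1. Apply D(y)=21·(y−0) mod 26:
P(15): 21·(15−0)=315≡3 → D
D(3): 21·(3−0)=63≡11 → L
H(7): 21·(7−0)=147≡17 → R
C(2): 21·(2−0)=42≡16 → Q

DLRQ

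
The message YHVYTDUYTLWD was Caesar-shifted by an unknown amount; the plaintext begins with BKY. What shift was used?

23

From the crib: Y(24)−B(1)=23, so the shift is 23.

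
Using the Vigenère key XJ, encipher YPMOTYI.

VYJXQHF

Repeat the key across the message: XJXJXJX
Y(24)+X(23): 47≡21 → V
P(15)+J(9): 24 → Y
M(12)+X(23): 35≡9 → J
O(14)+J(9): 23 → X
T(19)+X(23): 42≡16 → Q
Y(24)+J(9): 33≡7 → H
I(8)+X(23): 31≡5 → F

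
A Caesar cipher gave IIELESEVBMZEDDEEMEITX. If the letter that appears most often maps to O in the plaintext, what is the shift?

16

The most frequent ciphertext letter is E (appears 7 times).
E is position 4; O is position 14.
Shift = -10≡16.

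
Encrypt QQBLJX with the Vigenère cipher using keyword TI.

JYUTCF

Repeat the key across the message: TITITI
Q(16)+T(19): 35≡9 → J
Q(16)+I(8): 24 → Y
B(1)+T(19): 20 → U
L(11)+I(8): 19 → T
J(9)+T(19): 28≡2 → C
X(23)+I(8): 31≡5 → F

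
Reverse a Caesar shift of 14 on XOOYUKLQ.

X(23): 23−14=9 → J
O(14): 14−14=0 → A
O(14): 14−14=0 → A
Y(24): 24−14=10 → K
U(20): 20−14=6 → G
K(10): 10−14=-4≡22 → W
L(11): 11−14=-3≡23 → X
Q(16): 16−14=2 → C

JAAKGWXC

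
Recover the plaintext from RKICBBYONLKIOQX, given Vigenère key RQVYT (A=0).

AUNEIKITPSTSTSE

Repeat the key across the ciphertext: RQVYTRQVYTRQVYT
R(17)−R(17): 0 → A
K(10)−Q(16): -6≡20 → U
I(8)−V(21): -13≡13 → N
C(2)−Y(24): -22≡4 → E
B(1)−T(19): -18≡8 → I
B(1)−R(17): -16≡10 → K
Y(24)−Q(16): 8 → I
O(14)−V(21): -7≡19 → T
N(13)−Y(24): -11≡15 → P
L(11)−T(19): -8≡18 → S
K(10)−R(17): -7≡19 → T
I(8)−Q(16): -8≡18 → S
O(14)−V(21): -7≡19 → T
Q(16)−Y(24): -8≡18 → S
X(23)−T(19): 4 → E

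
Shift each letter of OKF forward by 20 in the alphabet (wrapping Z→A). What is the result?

O(14): 14+20=34≡8 → I
K(10): 10+20=30≡4 → E
F(5): 5+20=25 → Z

IEZ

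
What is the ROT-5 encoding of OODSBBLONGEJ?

TTIXGGQTSLJO

O(14): 14+5=19 → T
O(14): 14+5=19 → T
D(3): 3+5=8 → I
S(18): 18+5=23 → X
B(1): 1+5=6 → G
B(1): 1+5=6 → G
L(11): 11+5=16 → Q
O(14): 14+5=19 → T
N(13): 13+5=18 → S
G(6): 6+5=11 → L
E(4): 4+5=9 → J
J(9): 9+5=14 → O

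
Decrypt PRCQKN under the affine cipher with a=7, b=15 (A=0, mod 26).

The inverse of 7 mod 26 is 15, since 7·15=105≡1. Apply D(y)=15·(y−15) mod 26:
P(15): 15·(15−15)=0 → A
R(17): 15·(17−15)=30≡4 → E
C(2): 15·(2−15)=-195≡13 → N
Q(16): 15·(16−15)=15 → P
K(10): 15·(10−15)=-75≡3 → D
N(13): 15·(13−15)=-30≡22 → W

AENPDW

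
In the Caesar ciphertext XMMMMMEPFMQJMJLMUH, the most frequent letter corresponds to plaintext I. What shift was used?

4

The most frequent ciphertext letter is M (appears 8 times).
M is position 12; I is position 8.
Shift = 4.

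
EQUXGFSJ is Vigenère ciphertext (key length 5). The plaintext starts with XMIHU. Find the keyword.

HEMQM

Subtract each crib letter from the matching ciphertext letter (mod 26):
E(4)−X(23)=-19≡7 → H
Q(16)−M(12)=4 → E
U(20)−I(8)=12 → M
X(23)−H(7)=16 → Q
G(6)−U(20)=-14≡12 → M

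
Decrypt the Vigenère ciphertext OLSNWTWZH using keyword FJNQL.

Repeat the key across the ciphertext: FJNQLFJNQ
O(14)−F(5): 9 → J
L(11)−J(9): 2 → C
S(18)−N(13): 5 → F
N(13)−Q(16): -3≡23 → X
W(22)−L(11): 11 → L
T(19)−F(5): 14 → O
W(22)−J(9): 13 → N
Z(25)−N(13): 12 → M
H(7)−Q(16): -9≡17 → R

JCFXLONMR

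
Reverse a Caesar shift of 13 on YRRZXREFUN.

LEEMKERSHA

Y(24): 24−13=11 → L
R(17): 17−13=4 → E
R(17): 17−13=4 → E
Z(25): 25−13=12 → M
X(23): 23−13=10 → K
R(17): 17−13=4 → E
E(4): 4−13=-9≡17 → R
F(5): 5−13=-8≡18 → S
U(20): 20−13=7 → H
N(13): 13−13=0 → A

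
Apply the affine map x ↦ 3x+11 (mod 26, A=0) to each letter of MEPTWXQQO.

VXEQZCHHB

M(12): 3·12+11=47≡21 → V
E(4): 3·4+11=23 → X
P(15): 3·15+11=56≡4 → E
T(19): 3·19+11=68≡16 → Q
W(22): 3·22+11=77≡25 → Z
X(23): 3·23+11=80≡2 → C
Q(16): 3·16+11=59≡7 → H
Q(16): 3·16+11=59≡7 → H
O(14): 3·14+11=53≡1 → B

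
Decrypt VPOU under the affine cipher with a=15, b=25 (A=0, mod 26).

YIBR

The inverse of 15 mod 26 is 7, since 15·7=105≡1. Apply D(y)=7·(y−25) mod 26:
V(21): 7·(21−25)=-28≡24 → Y
P(15): 7·(15−25)=-70≡8 → I
O(14): 7·(14−25)=-77≡1 → B
U(20): 7·(20−25)=-35≡17 → R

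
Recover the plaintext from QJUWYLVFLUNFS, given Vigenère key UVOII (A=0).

WOGOQRARDMTKE

Repeat the key across the ciphertext: UVOIIUVOIIUVO
Q(16)−U(20): -4≡22 → W
J(9)−V(21): -12≡14 → O
U(20)−O(14): 6 → G
W(22)−I(8): 14 → O
Y(24)−I(8): 16 → Q
L(11)−U(20): -9≡17 → R
V(21)−V(21): 0 → A
F(5)−O(14): -9≡17 → R
L(11)−I(8): 3 → D
U(20)−I(8): 12 → M
N(13)−U(20): -7≡19 → T
F(5)−V(21): -16≡10 → K
S(18)−O(14): 4 → E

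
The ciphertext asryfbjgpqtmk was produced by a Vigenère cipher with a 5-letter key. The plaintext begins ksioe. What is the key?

Subtract each crib letter from the matching ciphertext letter (mod 26):
a(0)−k(10)=-10≡16 → q
s(18)−s(18)=0 → a
r(17)−i(8)=9 → j
y(24)−o(14)=10 → k
f(5)−e(4)=1 → b

qajkb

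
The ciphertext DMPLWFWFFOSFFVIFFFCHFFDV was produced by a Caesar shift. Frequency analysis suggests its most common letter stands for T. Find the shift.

12

The most frequent ciphertext letter is F (appears 10 times).
F is position 5; T is position 19.
Shift = -14≡12.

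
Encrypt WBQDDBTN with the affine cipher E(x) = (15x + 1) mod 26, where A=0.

TQHUUQAO

W(22): 15·22+1=331≡19 → T
B(1): 15·1+1=16 → Q
Q(16): 15·16+1=241≡7 → H
D(3): 15·3+1=46≡20 → U
D(3): 15·3+1=46≡20 → U
B(1): 15·1+1=16 → Q
T(19): 15·19+1=286≡0 → A
N(13): 15·13+1=196≡14 → O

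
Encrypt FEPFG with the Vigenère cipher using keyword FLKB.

KPZGL

Repeat the key across the message: FLKBF
F(5)+F(5): 10 → K
E(4)+L(11): 15 → P
P(15)+K(10): 25 → Z
F(5)+B(1): 6 → G
G(6)+F(5): 11 → L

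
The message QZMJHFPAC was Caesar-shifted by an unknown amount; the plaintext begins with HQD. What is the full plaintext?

From the crib: Q(16)−H(7)=9, so the shift is 9.
Subtract 9 from each ciphertext letter:
Q(16): 16−9=7 → H
Z(25): 25−9=16 → Q
M(12): 12−9=3 → D
J(9): 9−9=0 → A
H(7): 7−9=-2≡24 → Y
F(5): 5−9=-4≡22 → W
P(15): 15−9=6 → G
A(0): 0−9=-9≡17 → R
C(2): 2−9=-7≡19 → T

HQDAYWGRT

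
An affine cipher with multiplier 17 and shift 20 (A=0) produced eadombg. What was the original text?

The inverse of 17 mod 26 is 23, since 17·23=391≡1. Apply D(y)=23·(y−20) mod 26:
e(4): 23·(4−20)=-368≡22 → w
a(0): 23·(0−20)=-460≡8 → i
d(3): 23·(3−20)=-391≡25 → z
o(14): 23·(14−20)=-138≡18 → s
m(12): 23·(12−20)=-184≡24 → y
b(1): 23·(1−20)=-437≡5 → f
g(6): 23·(6−20)=-322≡16 → q

wizsyfq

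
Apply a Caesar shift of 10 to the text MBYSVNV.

M(12): 12+10=22 → W
B(1): 1+10=11 → L
Y(24): 24+10=34≡8 → I
S(18): 18+10=28≡2 → C
V(21): 21+10=31≡5 → F
N(13): 13+10=23 → X
V(21): 21+10=31≡5 → F

WLICFXF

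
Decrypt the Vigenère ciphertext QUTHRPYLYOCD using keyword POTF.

BGACCBFGJAJY

Repeat the key across the ciphertext: POTFPOTFPOTF
Q(16)−P(15): 1 → B
U(20)−O(14): 6 → G
T(19)−T(19): 0 → A
H(7)−F(5): 2 → C
R(17)−P(15): 2 → C
P(15)−O(14): 1 → B
Y(24)−T(19): 5 → F
L(11)−F(5): 6 → G
Y(24)−P(15): 9 → J
O(14)−O(14): 0 → A
C(2)−T(19): -17≡9 → J
D(3)−F(5): -2≡24 → Y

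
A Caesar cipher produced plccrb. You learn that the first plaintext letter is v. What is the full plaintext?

From the crib: p(15)−v(21)=-6≡20, so the shift is 20.
Subtract 20 from each ciphertext letter:
p(15): 15−20=-5≡21 → v
l(11): 11−20=-9≡17 → r
c(2): 2−20=-18≡8 → i
c(2): 2−20=-18≡8 → i
r(17): 17−20=-3≡23 → x
b(1): 1−20=-19≡7 → h

vriixh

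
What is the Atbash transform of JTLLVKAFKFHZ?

J(9) → Q(16)
T(19) → G(6)
L(11) → O(14)
L(11) → O(14)
V(21) → E(4)
K(10) → P(15)
A(0) → Z(25)
F(5) → U(20)
K(10) → P(15)
F(5) → U(20)
H(7) → S(18)
Z(25) → A(0)

QGOOEPZUPUSA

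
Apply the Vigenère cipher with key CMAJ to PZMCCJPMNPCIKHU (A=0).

Repeat the key across the message: CMAJCMAJCMAJCMA
P(15)+C(2): 17 → R
Z(25)+M(12): 37≡11 → L
M(12)+A(0): 12 → M
C(2)+J(9): 11 → L
C(2)+C(2): 4 → E
J(9)+M(12): 21 → V
P(15)+A(0): 15 → P
M(12)+J(9): 21 → V
N(13)+C(2): 15 → P
P(15)+M(12): 27≡1 → B
C(2)+A(0): 2 → C
I(8)+J(9): 17 → R
K(10)+C(2): 12 → M
H(7)+M(12): 19 → T
U(20)+A(0): 20 → U

RLMLEVPVPBCRMTU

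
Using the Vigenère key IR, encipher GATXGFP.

Repeat the key across the message: IRIRIRI
G(6)+I(8): 14 → O
A(0)+R(17): 17 → R
T(19)+I(8): 27≡1 → B
X(23)+R(17): 40≡14 → O
G(6)+I(8): 14 → O
F(5)+R(17): 22 → W
P(15)+I(8): 23 → X

ORBOOWX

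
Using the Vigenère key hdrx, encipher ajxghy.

Repeat the key across the message: hdrxhd
a(0)+h(7): 7 → h
j(9)+d(3): 12 → m
x(23)+r(17): 40≡14 → o
g(6)+x(23): 29≡3 → d
h(7)+h(7): 14 → o
y(24)+d(3): 27≡1 → b

hmodob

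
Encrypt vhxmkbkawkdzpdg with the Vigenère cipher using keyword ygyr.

Repeat the key across the message: ygyrygyrygyrygy
v(21)+y(24): 45≡19 → t
h(7)+g(6): 13 → n
x(23)+y(24): 47≡21 → v
m(12)+r(17): 29≡3 → d
k(10)+y(24): 34≡8 → i
b(1)+g(6): 7 → h
k(10)+y(24): 34≡8 → i
a(0)+r(17): 17 → r
w(22)+y(24): 46≡20 → u
k(10)+g(6): 16 → q
d(3)+y(24): 27≡1 → b
z(25)+r(17): 42≡16 → q
p(15)+y(24): 39≡13 → n
d(3)+g(6): 9 → j
g(6)+y(24): 30≡4 → e

tnvdihiruqbqnje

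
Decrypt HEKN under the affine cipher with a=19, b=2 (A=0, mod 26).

The inverse of 19 mod 26 is 11, since 19·11=209≡1. Apply D(y)=11·(y−2) mod 26:
H(7): 11·(7−2)=55≡3 → D
E(4): 11·(4−2)=22 → W
K(10): 11·(10−2)=88≡10 → K
N(13): 11·(13−2)=121≡17 → R

DWKR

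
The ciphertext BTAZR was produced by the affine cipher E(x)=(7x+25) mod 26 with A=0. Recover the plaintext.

EOPAK

The inverse of 7 mod 26 is 15, since 7·15=105≡1. Apply D(y)=15·(y−25) mod 26:
B(1): 15·(1−25)=-360≡4 → E
T(19): 15·(19−25)=-90≡14 → O
A(0): 15·(0−25)=-375≡15 → P
Z(25): 15·(25−25)=0 → A
R(17): 15·(17−25)=-120≡10 → K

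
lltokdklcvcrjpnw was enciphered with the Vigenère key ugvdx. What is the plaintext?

Repeat the key across the ciphertext: ugvdxugvdxugvdxu
l(11)−u(20): -9≡17 → r
l(11)−g(6): 5 → f
t(19)−v(21): -2≡24 → y
o(14)−d(3): 11 → l
k(10)−x(23): -13≡13 → n
d(3)−u(20): -17≡9 → j
k(10)−g(6): 4 → e
l(11)−v(21): -10≡16 → q
c(2)−d(3): -1≡25 → z
v(21)−x(23): -2≡24 → y
c(2)−u(20): -18≡8 → i
r(17)−g(6): 11 → l
j(9)−v(21): -12≡14 → o
p(15)−d(3): 12 → m
n(13)−x(23): -10≡16 → q
w(22)−u(20): 2 → c

rfylnjeqzyilomqc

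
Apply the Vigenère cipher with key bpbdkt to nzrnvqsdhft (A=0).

oosqfjtsiid

Repeat the key across the message: bpbdktbpbdk
n(13)+b(1): 14 → o
z(25)+p(15): 40≡14 → o
r(17)+b(1): 18 → s
n(13)+d(3): 16 → q
v(21)+k(10): 31≡5 → f
q(16)+t(19): 35≡9 → j
s(18)+b(1): 19 → t
d(3)+p(15): 18 → s
h(7)+b(1): 8 → i
f(5)+d(3): 8 → i
t(19)+k(10): 29≡3 → d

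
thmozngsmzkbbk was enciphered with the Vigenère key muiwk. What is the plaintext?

Repeat the key across the ciphertext: muiwkmuiwkmuiw
t(19)−m(12): 7 → h
h(7)−u(20): -13≡13 → n
m(12)−i(8): 4 → e
o(14)−w(22): -8≡18 → s
z(25)−k(10): 15 → p
n(13)−m(12): 1 → b
g(6)−u(20): -14≡12 → m
s(18)−i(8): 10 → k
m(12)−w(22): -10≡16 → q
z(25)−k(10): 15 → p
k(10)−m(12): -2≡24 → y
b(1)−u(20): -19≡7 → h
b(1)−i(8): -7≡19 → t
k(10)−w(22): -12≡14 → o

hnespbmkqpyhto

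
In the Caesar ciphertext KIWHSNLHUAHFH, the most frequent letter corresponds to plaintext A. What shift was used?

7

The most frequent ciphertext letter is H (appears 4 times).
H is position 7; A is position 0.
Shift = 7.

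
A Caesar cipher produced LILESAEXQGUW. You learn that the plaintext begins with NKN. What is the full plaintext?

From the crib: L(11)−N(13)=-2≡24, so the shift is 24.
Subtract 24 from each ciphertext letter:
L(11): 11−24=-13≡13 → N
I(8): 8−24=-16≡10 → K
L(11): 11−24=-13≡13 → N
E(4): 4−24=-20≡6 → G
S(18): 18−24=-6≡20 → U
A(0): 0−24=-24≡2 → C
E(4): 4−24=-20≡6 → G
X(23): 23−24=-1≡25 → Z
Q(16): 16−24=-8≡18 → S
G(6): 6−24=-18≡8 → I
U(20): 20−24=-4≡22 → W
W(22): 22−24=-2≡24 → Y

NKNGUCGZSIWY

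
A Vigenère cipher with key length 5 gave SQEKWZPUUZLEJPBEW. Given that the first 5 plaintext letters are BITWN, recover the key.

RILOJ

Subtract each crib letter from the matching ciphertext letter (mod 26):
S(18)−B(1)=17 → R
Q(16)−I(8)=8 → I
E(4)−T(19)=-15≡11 → L
K(10)−W(22)=-12≡14 → O
W(22)−N(13)=9 → J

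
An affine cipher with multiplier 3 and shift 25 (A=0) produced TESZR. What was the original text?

YTPAG

The inverse of 3 mod 26 is 9, since 3·9=27≡1. Apply D(y)=9·(y−25) mod 26:
T(19): 9·(19−25)=-54≡24 → Y
E(4): 9·(4−25)=-189≡19 → T
S(18): 9·(18−25)=-63≡15 → P
Z(25): 9·(25−25)=0 → A
R(17): 9·(17−25)=-72≡6 → G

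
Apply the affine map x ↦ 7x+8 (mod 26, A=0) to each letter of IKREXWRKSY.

MAXKNGXAEU

I(8): 7·8+8=64≡12 → M
K(10): 7·10+8=78≡0 → A
R(17): 7·17+8=127≡23 → X
E(4): 7·4+8=36≡10 → K
X(23): 7·23+8=169≡13 → N
W(22): 7·22+8=162≡6 → G
R(17): 7·17+8=127≡23 → X
K(10): 7·10+8=78≡0 → A
S(18): 7·18+8=134≡4 → E
Y(24): 7·24+8=176≡20 → U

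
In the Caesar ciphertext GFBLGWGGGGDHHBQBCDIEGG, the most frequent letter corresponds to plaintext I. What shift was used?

24

The most frequent ciphertext letter is G (appears 8 times).
G is position 6; I is position 8.
Shift = -2≡24.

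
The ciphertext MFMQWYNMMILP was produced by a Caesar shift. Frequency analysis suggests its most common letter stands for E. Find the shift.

8

The most frequent ciphertext letter is M (appears 4 times).
M is position 12; E is position 4.
Shift = 8.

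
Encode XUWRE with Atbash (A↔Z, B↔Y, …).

X(23) → C(2)
U(20) → F(5)
W(22) → D(3)
R(17) → I(8)
E(4) → V(21)

CFDIV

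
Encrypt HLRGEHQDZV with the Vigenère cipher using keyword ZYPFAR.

Repeat the key across the message: ZYPFARZYPF
H(7)+Z(25): 32≡6 → G
L(11)+Y(24): 35≡9 → J
R(17)+P(15): 32≡6 → G
G(6)+F(5): 11 → L
E(4)+A(0): 4 → E
H(7)+R(17): 24 → Y
Q(16)+Z(25): 41≡15 → P
D(3)+Y(24): 27≡1 → B
Z(25)+P(15): 40≡14 → O
V(21)+F(5): 26≡0 → A

GJGLEYPBOA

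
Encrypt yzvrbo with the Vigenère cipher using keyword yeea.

wdzrzs

Repeat the key across the message: yeeaye
y(24)+y(24): 48≡22 → w
z(25)+e(4): 29≡3 → d
v(21)+e(4): 25 → z
r(17)+a(0): 17 → r
b(1)+y(24): 25 → z
o(14)+e(4): 18 → s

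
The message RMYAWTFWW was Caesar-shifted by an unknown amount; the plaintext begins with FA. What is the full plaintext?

From the crib: R(17)−F(5)=12, so the shift is 12.
Subtract 12 from each ciphertext letter:
R(17): 17−12=5 → F
M(12): 12−12=0 → A
Y(24): 24−12=12 → M
A(0): 0−12=-12≡14 → O
W(22): 22−12=10 → K
T(19): 19−12=7 → H
F(5): 5−12=-7≡19 → T
W(22): 22−12=10 → K
W(22): 22−12=10 → K

FAMOKHTKK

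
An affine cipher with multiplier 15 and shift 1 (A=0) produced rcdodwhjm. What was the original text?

ihonorqez

The inverse of 15 mod 26 is 7, since 15·7=105≡1. Apply D(y)=7·(y−1) mod 26:
r(17): 7·(17−1)=112≡8 → i
c(2): 7·(2−1)=7 → h
d(3): 7·(3−1)=14 → o
o(14): 7·(14−1)=91≡13 → n
d(3): 7·(3−1)=14 → o
w(22): 7·(22−1)=147≡17 → r
h(7): 7·(7−1)=42≡16 → q
j(9): 7·(9−1)=56≡4 → e
m(12): 7·(12−1)=77≡25 → z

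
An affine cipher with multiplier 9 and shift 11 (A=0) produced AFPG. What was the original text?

The inverse of 9 mod 26 is 3, since 9·3=27≡1. Apply D(y)=3·(y−11) mod 26:
A(0): 3·(0−11)=-33≡19 → T
F(5): 3·(5−11)=-18≡8 → I
P(15): 3·(15−11)=12 → M
G(6): 3·(6−11)=-15≡11 → L

TIML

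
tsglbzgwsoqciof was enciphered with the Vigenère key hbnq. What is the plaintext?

mrtvuytglndmbns

Repeat the key across the ciphertext: hbnqhbnqhbnqhbn
t(19)−h(7): 12 → m
s(18)−b(1): 17 → r
g(6)−n(13): -7≡19 → t
l(11)−q(16): -5≡21 → v
b(1)−h(7): -6≡20 → u
z(25)−b(1): 24 → y
g(6)−n(13): -7≡19 → t
w(22)−q(16): 6 → g
s(18)−h(7): 11 → l
o(14)−b(1): 13 → n
q(16)−n(13): 3 → d
c(2)−q(16): -14≡12 → m
i(8)−h(7): 1 → b
o(14)−b(1): 13 → n
f(5)−n(13): -8≡18 → s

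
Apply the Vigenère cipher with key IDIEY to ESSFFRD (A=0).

MVAJDZG

Repeat the key across the message: IDIEYID
E(4)+I(8): 12 → M
S(18)+D(3): 21 → V
S(18)+I(8): 26≡0 → A
F(5)+E(4): 9 → J
F(5)+Y(24): 29≡3 → D
R(17)+I(8): 25 → Z
D(3)+D(3): 6 → G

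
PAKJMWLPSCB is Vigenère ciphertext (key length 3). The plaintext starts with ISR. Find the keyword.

HIT

Subtract each crib letter from the matching ciphertext letter (mod 26):
P(15)−I(8)=7 → H
A(0)−S(18)=-18≡8 → I
K(10)−R(17)=-7≡19 → T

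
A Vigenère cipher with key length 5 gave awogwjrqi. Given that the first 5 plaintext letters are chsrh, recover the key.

ypwpp

Subtract each crib letter from the matching ciphertext letter (mod 26):
a(0)−c(2)=-2≡24 → y
w(22)−h(7)=15 → p
o(14)−s(18)=-4≡22 → w
g(6)−r(17)=-11≡15 → p
w(22)−h(7)=15 → p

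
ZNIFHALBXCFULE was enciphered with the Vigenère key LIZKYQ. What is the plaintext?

OFJVJKATYSHEAW

Repeat the key across the ciphertext: LIZKYQLIZKYQLI
Z(25)−L(11): 14 → O
N(13)−I(8): 5 → F
I(8)−Z(25): -17≡9 → J
F(5)−K(10): -5≡21 → V
H(7)−Y(24): -17≡9 → J
A(0)−Q(16): -16≡10 → K
L(11)−L(11): 0 → A
B(1)−I(8): -7≡19 → T
X(23)−Z(25): -2≡24 → Y
C(2)−K(10): -8≡18 → S
F(5)−Y(24): -19≡7 → H
U(20)−Q(16): 4 → E
L(11)−L(11): 0 → A
E(4)−I(8): -4≡22 → W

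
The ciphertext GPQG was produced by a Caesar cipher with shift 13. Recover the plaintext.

TCDT

G(6): 6−13=-7≡19 → T
P(15): 15−13=2 → C
Q(16): 16−13=3 → D
G(6): 6−13=-7≡19 → T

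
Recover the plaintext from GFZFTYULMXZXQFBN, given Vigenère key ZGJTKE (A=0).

HZQMJUVFDEPTRZSU

Repeat the key across the ciphertext: ZGJTKEZGJTKEZGJT
G(6)−Z(25): -19≡7 → H
F(5)−G(6): -1≡25 → Z
Z(25)−J(9): 16 → Q
F(5)−T(19): -14≡12 → M
T(19)−K(10): 9 → J
Y(24)−E(4): 20 → U
U(20)−Z(25): -5≡21 → V
L(11)−G(6): 5 → F
M(12)−J(9): 3 → D
X(23)−T(19): 4 → E
Z(25)−K(10): 15 → P
X(23)−E(4): 19 → T
Q(16)−Z(25): -9≡17 → R
F(5)−G(6): -1≡25 → Z
B(1)−J(9): -8≡18 → S
N(13)−T(19): -6≡20 → U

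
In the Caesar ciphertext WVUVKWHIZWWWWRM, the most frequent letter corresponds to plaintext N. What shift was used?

9

The most frequent ciphertext letter is W (appears 6 times).
W is position 22; N is position 13.
Shift = 9.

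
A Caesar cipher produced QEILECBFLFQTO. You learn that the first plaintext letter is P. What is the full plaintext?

From the crib: Q(16)−P(15)=1, so the shift is 1.
Subtract 1 from each ciphertext letter:
Q(16): 16−1=15 → P
E(4): 4−1=3 → D
I(8): 8−1=7 → H
L(11): 11−1=10 → K
E(4): 4−1=3 → D
C(2): 2−1=1 → B
B(1): 1−1=0 → A
F(5): 5−1=4 → E
L(11): 11−1=10 → K
F(5): 5−1=4 → E
Q(16): 16−1=15 → P
T(19): 19−1=18 → S
O(14): 14−1=13 → N

PDHKDBAEKEPSN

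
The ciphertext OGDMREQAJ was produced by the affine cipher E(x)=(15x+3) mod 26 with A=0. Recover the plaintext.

The inverse of 15 mod 26 is 7, since 15·7=105≡1. Apply D(y)=7·(y−3) mod 26:
O(14): 7·(14−3)=77≡25 → Z
G(6): 7·(6−3)=21 → V
D(3): 7·(3−3)=0 → A
M(12): 7·(12−3)=63≡11 → L
R(17): 7·(17−3)=98≡20 → U
E(4): 7·(4−3)=7 → H
Q(16): 7·(16−3)=91≡13 → N
A(0): 7·(0−3)=-21≡5 → F
J(9): 7·(9−3)=42≡16 → Q

ZVALUHNFQ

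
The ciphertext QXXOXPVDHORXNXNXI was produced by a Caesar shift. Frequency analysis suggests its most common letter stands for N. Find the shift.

The most frequent ciphertext letter is X (appears 6 times).
X is position 23; N is position 13.
Shift = 10.

10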